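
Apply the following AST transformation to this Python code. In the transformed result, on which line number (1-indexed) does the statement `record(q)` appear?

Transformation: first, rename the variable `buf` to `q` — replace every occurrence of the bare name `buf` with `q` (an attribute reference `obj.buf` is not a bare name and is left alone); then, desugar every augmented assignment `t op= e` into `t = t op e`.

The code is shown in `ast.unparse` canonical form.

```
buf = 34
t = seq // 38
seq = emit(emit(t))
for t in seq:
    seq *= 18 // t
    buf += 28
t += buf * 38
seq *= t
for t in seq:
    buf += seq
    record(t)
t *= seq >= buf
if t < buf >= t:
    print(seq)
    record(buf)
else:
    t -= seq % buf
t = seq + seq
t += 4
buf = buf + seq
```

Transformed code:
q = 34
t = seq // 38
seq = emit(emit(t))
for t in seq:
    seq = seq * (18 // t)
    q = q + 28
t = t + q * 38
seq = seq * t
for t in seq:
    q = q + seq
    record(t)
t = t * (seq >= q)
if t < q >= t:
    print(seq)
    record(q)
else:
    t = t - seq % q
t = seq + seq
t = t + 4
q = q + seq

15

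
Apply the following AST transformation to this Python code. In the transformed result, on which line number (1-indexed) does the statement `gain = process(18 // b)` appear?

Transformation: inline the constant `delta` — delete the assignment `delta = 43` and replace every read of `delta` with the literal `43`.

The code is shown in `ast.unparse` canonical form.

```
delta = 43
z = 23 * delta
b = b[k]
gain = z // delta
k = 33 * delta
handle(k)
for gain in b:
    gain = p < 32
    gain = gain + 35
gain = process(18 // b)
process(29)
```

9

Transformed code:
z = 23 * 43
b = b[k]
gain = z // 43
k = 33 * 43
handle(k)
for gain in b:
    gain = p < 32
    gain = gain + 35
gain = process(18 // b)
process(29)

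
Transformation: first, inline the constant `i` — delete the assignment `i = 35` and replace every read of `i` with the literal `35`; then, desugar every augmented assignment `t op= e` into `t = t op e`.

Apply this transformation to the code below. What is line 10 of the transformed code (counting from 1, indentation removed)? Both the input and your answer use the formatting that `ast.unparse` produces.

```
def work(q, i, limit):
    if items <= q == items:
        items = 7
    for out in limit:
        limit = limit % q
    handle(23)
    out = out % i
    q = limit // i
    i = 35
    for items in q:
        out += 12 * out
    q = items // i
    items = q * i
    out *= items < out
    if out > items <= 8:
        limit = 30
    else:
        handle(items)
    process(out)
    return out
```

out = out + 12 * out

Transformed code:
def work(q, i, limit):
    if items <= q == items:
        items = 7
    for out in limit:
        limit = limit % q
    handle(23)
    out = out % 35
    q = limit // 35
    for items in q:
        out = out + 12 * out
    q = items // 35
    items = q * 35
    out = out * (items < out)
    if out > items <= 8:
        limit = 30
    else:
        handle(items)
    process(out)
    return out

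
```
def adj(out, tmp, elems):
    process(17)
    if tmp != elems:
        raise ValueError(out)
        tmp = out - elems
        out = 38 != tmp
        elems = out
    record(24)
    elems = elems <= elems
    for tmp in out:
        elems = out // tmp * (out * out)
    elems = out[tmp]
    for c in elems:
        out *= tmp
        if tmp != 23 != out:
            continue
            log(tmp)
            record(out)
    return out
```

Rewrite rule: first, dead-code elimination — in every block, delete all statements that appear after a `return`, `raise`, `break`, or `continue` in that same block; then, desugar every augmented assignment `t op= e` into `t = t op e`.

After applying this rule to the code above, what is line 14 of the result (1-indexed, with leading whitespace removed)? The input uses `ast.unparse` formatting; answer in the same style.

Transformed code:
def adj(out, tmp, elems):
    process(17)
    if tmp != elems:
        raise ValueError(out)
    record(24)
    elems = elems <= elems
    for tmp in out:
        elems = out // tmp * (out * out)
    elems = out[tmp]
    for c in elems:
        out = out * tmp
        if tmp != 23 != out:
            continue
    return out

return out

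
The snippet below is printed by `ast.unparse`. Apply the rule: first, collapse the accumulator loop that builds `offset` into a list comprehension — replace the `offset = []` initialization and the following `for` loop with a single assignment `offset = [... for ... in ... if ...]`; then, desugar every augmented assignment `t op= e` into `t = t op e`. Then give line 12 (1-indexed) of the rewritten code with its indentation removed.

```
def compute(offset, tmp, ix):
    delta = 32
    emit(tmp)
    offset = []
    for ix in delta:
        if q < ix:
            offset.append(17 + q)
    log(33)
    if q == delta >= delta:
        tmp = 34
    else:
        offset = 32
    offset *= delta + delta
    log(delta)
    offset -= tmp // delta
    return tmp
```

Transformed code:
def compute(offset, tmp, ix):
    delta = 32
    emit(tmp)
    offset = [17 + q for ix in delta if q < ix]
    log(33)
    if q == delta >= delta:
        tmp = 34
    else:
        offset = 32
    offset = offset * (delta + delta)
    log(delta)
    offset = offset - tmp // delta
    return tmp

offset = offset - tmp // delta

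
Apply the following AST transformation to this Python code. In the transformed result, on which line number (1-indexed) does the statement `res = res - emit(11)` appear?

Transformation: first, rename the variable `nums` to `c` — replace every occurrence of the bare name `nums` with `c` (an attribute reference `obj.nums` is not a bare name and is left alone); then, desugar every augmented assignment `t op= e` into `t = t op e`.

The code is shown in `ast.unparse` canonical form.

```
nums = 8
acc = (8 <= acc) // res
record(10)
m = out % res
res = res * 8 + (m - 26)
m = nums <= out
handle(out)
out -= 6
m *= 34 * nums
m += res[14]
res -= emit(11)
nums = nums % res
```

Transformed code:
c = 8
acc = (8 <= acc) // res
record(10)
m = out % res
res = res * 8 + (m - 26)
m = c <= out
handle(out)
out = out - 6
m = m * (34 * c)
m = m + res[14]
res = res - emit(11)
c = c % res

11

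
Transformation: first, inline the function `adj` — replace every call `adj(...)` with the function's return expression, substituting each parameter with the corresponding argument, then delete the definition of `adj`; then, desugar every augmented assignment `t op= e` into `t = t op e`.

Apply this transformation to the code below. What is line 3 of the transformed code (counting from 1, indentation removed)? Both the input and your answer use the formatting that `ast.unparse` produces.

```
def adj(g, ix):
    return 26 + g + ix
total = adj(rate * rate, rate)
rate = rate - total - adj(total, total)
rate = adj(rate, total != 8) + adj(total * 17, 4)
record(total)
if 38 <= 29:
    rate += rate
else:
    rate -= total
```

Transformed code:
total = 26 + rate * rate + rate
rate = rate - total - (26 + total + total)
rate = 26 + rate + (total != 8) + (26 + total * 17 + 4)
record(total)
if 38 <= 29:
    rate = rate + rate
else:
    rate = rate - total

rate = 26 + rate + (total != 8) + (26 + total * 17 + 4)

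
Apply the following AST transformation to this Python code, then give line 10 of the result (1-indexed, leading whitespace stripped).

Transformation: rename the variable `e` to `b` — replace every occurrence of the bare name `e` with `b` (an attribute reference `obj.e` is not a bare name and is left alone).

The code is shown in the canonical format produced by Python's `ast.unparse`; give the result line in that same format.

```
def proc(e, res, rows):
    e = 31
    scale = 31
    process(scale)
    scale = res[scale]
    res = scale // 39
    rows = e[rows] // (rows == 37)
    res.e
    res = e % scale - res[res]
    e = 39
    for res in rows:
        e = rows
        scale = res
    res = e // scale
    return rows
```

Transformed code:
def proc(b, res, rows):
    b = 31
    scale = 31
    process(scale)
    scale = res[scale]
    res = scale // 39
    rows = b[rows] // (rows == 37)
    res.e
    res = b % scale - res[res]
    b = 39
    for res in rows:
        b = rows
        scale = res
    res = b // scale
    return rows

b = 39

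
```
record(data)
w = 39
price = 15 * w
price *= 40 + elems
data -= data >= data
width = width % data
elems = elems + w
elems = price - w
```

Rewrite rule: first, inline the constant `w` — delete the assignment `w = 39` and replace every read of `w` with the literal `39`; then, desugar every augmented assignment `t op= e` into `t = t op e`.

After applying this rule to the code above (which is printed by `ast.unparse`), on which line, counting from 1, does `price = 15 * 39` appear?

2

Transformed code:
record(data)
price = 15 * 39
price = price * (40 + elems)
data = data - (data >= data)
width = width % data
elems = elems + 39
elems = price - 39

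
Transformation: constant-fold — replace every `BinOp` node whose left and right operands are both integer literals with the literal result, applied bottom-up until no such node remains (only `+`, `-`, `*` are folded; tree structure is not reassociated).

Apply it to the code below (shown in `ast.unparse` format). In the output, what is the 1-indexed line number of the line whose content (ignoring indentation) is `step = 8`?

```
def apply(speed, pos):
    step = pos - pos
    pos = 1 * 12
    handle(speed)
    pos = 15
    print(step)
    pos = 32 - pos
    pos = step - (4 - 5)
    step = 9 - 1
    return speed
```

Transformed code:
def apply(speed, pos):
    step = pos - pos
    pos = 12
    handle(speed)
    pos = 15
    print(step)
    pos = 32 - pos
    pos = step - -1
    step = 8
    return speed

9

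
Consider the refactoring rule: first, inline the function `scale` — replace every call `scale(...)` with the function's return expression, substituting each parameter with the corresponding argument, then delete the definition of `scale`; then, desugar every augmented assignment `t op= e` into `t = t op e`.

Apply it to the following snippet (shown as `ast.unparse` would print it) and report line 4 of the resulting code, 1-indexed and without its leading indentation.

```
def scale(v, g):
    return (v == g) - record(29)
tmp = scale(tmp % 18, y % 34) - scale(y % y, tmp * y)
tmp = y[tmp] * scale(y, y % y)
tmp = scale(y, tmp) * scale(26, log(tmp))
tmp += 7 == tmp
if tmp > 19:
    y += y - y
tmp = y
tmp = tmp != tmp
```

tmp = tmp + (7 == tmp)

Transformed code:
tmp = (tmp % 18 == y % 34) - record(29) - ((y % y == tmp * y) - record(29))
tmp = y[tmp] * ((y == y % y) - record(29))
tmp = ((y == tmp) - record(29)) * ((26 == log(tmp)) - record(29))
tmp = tmp + (7 == tmp)
if tmp > 19:
    y = y + (y - y)
tmp = y
tmp = tmp != tmp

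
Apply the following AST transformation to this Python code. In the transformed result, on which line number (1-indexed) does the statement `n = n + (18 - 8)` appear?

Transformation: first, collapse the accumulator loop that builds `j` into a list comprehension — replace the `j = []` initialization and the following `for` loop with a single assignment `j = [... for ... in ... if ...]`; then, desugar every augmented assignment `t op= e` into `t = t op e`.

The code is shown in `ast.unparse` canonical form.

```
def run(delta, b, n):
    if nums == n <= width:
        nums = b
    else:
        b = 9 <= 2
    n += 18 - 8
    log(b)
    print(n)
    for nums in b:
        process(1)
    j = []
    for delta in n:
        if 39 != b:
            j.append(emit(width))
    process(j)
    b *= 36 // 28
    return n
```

Transformed code:
def run(delta, b, n):
    if nums == n <= width:
        nums = b
    else:
        b = 9 <= 2
    n = n + (18 - 8)
    log(b)
    print(n)
    for nums in b:
        process(1)
    j = [emit(width) for delta in n if 39 != b]
    process(j)
    b = b * (36 // 28)
    return n

6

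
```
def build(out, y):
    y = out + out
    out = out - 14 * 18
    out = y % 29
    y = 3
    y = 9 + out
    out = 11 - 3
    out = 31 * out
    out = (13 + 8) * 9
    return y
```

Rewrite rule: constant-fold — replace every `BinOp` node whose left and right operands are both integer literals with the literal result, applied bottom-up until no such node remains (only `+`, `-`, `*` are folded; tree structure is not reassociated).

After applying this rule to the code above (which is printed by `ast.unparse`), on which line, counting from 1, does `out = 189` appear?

9

Transformed code:
def build(out, y):
    y = out + out
    out = out - 252
    out = y % 29
    y = 3
    y = 9 + out
    out = 8
    out = 31 * out
    out = 189
    return y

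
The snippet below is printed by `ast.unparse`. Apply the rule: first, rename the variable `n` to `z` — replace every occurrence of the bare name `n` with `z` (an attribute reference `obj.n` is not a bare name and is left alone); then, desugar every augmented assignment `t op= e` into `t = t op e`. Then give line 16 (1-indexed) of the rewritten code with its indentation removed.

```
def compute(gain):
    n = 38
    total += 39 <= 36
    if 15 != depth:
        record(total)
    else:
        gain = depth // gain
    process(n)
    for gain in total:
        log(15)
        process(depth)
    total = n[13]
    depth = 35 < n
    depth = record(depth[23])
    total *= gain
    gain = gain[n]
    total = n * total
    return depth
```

gain = gain[z]

Transformed code:
def compute(gain):
    z = 38
    total = total + (39 <= 36)
    if 15 != depth:
        record(total)
    else:
        gain = depth // gain
    process(z)
    for gain in total:
        log(15)
        process(depth)
    total = z[13]
    depth = 35 < z
    depth = record(depth[23])
    total = total * gain
    gain = gain[z]
    total = z * total
    return depth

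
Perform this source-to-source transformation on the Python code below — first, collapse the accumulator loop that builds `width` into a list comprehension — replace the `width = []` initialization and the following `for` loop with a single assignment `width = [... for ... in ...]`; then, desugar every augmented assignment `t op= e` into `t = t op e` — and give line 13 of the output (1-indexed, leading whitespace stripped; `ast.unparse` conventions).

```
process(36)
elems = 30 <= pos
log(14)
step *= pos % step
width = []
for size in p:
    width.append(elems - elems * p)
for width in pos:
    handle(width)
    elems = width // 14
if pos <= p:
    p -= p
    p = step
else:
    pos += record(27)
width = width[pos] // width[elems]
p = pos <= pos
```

Transformed code:
process(36)
elems = 30 <= pos
log(14)
step = step * (pos % step)
width = [elems - elems * p for size in p]
for width in pos:
    handle(width)
    elems = width // 14
if pos <= p:
    p = p - p
    p = step
else:
    pos = pos + record(27)
width = width[pos] // width[elems]
p = pos <= pos

pos = pos + record(27)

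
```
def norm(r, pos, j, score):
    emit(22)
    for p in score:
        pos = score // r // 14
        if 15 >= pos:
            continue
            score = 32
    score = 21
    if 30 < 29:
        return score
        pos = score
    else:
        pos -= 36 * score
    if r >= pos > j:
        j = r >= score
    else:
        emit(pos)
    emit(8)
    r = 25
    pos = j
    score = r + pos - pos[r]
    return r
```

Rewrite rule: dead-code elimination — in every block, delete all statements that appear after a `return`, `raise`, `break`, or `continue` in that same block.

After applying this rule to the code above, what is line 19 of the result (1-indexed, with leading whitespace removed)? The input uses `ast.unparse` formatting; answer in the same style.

Transformed code:
def norm(r, pos, j, score):
    emit(22)
    for p in score:
        pos = score // r // 14
        if 15 >= pos:
            continue
    score = 21
    if 30 < 29:
        return score
    else:
        pos -= 36 * score
    if r >= pos > j:
        j = r >= score
    else:
        emit(pos)
    emit(8)
    r = 25
    pos = j
    score = r + pos - pos[r]
    return r

score = r + pos - pos[r]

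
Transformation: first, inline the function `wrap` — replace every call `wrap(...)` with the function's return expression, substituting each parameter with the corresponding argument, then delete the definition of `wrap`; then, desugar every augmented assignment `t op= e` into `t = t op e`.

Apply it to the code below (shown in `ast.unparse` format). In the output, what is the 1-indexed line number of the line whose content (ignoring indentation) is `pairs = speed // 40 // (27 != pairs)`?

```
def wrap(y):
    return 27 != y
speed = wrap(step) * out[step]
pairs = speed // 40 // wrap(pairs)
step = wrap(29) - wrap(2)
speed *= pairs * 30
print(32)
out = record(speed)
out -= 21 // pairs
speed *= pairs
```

2

Transformed code:
speed = (27 != step) * out[step]
pairs = speed // 40 // (27 != pairs)
step = (27 != 29) - (27 != 2)
speed = speed * (pairs * 30)
print(32)
out = record(speed)
out = out - 21 // pairs
speed = speed * pairs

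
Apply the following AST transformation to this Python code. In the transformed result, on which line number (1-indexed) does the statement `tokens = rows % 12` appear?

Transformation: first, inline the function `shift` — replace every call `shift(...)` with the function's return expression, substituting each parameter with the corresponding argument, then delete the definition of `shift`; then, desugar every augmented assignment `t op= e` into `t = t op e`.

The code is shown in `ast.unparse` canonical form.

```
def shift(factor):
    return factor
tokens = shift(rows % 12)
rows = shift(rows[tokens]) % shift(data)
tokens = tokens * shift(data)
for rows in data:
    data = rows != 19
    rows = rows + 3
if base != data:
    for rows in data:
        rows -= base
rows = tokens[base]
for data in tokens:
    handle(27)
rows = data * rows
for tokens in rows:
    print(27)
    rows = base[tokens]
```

1

Transformed code:
tokens = rows % 12
rows = rows[tokens] % data
tokens = tokens * data
for rows in data:
    data = rows != 19
    rows = rows + 3
if base != data:
    for rows in data:
        rows = rows - base
rows = tokens[base]
for data in tokens:
    handle(27)
rows = data * rows
for tokens in rows:
    print(27)
    rows = base[tokens]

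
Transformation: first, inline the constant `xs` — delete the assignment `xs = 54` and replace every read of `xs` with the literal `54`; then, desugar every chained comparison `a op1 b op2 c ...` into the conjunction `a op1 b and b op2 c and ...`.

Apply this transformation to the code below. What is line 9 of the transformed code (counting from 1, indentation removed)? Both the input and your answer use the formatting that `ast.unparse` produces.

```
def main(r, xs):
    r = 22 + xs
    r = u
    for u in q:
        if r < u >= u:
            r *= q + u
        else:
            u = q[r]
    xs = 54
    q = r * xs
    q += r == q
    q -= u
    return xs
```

q = r * 54

Transformed code:
def main(r, xs):
    r = 22 + 54
    r = u
    for u in q:
        if r < u and u >= u:
            r *= q + u
        else:
            u = q[r]
    q = r * 54
    q += r == q
    q -= u
    return 54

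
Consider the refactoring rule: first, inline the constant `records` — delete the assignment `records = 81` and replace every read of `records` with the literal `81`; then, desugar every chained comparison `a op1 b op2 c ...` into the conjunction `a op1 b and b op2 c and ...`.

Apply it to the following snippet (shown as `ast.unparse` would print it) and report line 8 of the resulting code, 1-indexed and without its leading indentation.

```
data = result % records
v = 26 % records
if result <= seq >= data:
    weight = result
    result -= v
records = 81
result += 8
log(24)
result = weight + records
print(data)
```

result = weight + 81

Transformed code:
data = result % 81
v = 26 % 81
if result <= seq and seq >= data:
    weight = result
    result -= v
result += 8
log(24)
result = weight + 81
print(data)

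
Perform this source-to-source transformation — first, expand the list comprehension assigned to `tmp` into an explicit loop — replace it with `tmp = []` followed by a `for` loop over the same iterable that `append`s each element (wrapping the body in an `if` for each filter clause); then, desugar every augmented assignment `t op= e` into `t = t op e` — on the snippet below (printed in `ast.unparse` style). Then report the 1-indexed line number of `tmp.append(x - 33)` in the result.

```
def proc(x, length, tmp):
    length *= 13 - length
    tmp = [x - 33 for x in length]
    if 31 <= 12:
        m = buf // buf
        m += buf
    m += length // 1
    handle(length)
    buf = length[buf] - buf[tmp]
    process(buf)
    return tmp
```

Transformed code:
def proc(x, length, tmp):
    length = length * (13 - length)
    tmp = []
    for x in length:
        tmp.append(x - 33)
    if 31 <= 12:
        m = buf // buf
        m = m + buf
    m = m + length // 1
    handle(length)
    buf = length[buf] - buf[tmp]
    process(buf)
    return tmp

5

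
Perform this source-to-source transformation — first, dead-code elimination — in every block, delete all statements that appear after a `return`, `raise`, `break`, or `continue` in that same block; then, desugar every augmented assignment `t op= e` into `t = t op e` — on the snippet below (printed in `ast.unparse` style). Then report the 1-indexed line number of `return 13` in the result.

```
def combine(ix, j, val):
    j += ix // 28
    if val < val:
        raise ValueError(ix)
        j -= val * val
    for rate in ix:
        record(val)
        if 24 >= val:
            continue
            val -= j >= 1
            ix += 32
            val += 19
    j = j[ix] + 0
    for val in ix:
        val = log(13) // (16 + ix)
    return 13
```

12

Transformed code:
def combine(ix, j, val):
    j = j + ix // 28
    if val < val:
        raise ValueError(ix)
    for rate in ix:
        record(val)
        if 24 >= val:
            continue
    j = j[ix] + 0
    for val in ix:
        val = log(13) // (16 + ix)
    return 13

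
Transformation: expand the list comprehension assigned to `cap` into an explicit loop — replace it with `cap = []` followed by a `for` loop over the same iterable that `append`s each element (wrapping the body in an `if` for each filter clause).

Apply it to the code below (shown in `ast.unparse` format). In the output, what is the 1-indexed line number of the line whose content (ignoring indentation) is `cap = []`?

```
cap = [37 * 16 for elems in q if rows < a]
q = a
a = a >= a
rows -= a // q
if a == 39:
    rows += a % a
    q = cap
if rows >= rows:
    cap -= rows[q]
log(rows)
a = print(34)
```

Transformed code:
cap = []
for elems in q:
    if rows < a:
        cap.append(37 * 16)
q = a
a = a >= a
rows -= a // q
if a == 39:
    rows += a % a
    q = cap
if rows >= rows:
    cap -= rows[q]
log(rows)
a = print(34)

1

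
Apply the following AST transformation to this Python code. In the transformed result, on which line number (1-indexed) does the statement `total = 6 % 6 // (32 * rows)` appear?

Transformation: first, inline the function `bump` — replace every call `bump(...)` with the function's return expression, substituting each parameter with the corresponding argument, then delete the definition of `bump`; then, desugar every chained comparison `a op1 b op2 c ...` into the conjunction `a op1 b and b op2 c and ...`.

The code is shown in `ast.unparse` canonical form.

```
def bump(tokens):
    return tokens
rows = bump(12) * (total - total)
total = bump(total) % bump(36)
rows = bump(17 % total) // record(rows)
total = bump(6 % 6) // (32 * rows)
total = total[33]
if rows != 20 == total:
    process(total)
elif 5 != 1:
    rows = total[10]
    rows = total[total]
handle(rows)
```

Transformed code:
rows = 12 * (total - total)
total = total % 36
rows = 17 % total // record(rows)
total = 6 % 6 // (32 * rows)
total = total[33]
if rows != 20 and 20 == total:
    process(total)
elif 5 != 1:
    rows = total[10]
    rows = total[total]
handle(rows)

4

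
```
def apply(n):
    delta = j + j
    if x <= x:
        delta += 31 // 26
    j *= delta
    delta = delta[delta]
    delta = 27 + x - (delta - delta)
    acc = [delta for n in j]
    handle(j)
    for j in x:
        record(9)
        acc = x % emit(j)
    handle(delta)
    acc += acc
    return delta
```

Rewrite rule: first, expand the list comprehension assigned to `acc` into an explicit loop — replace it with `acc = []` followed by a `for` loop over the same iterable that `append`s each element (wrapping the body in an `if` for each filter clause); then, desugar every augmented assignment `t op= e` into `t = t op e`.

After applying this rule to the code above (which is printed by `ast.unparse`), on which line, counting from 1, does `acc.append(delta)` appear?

Transformed code:
def apply(n):
    delta = j + j
    if x <= x:
        delta = delta + 31 // 26
    j = j * delta
    delta = delta[delta]
    delta = 27 + x - (delta - delta)
    acc = []
    for n in j:
        acc.append(delta)
    handle(j)
    for j in x:
        record(9)
        acc = x % emit(j)
    handle(delta)
    acc = acc + acc
    return delta

10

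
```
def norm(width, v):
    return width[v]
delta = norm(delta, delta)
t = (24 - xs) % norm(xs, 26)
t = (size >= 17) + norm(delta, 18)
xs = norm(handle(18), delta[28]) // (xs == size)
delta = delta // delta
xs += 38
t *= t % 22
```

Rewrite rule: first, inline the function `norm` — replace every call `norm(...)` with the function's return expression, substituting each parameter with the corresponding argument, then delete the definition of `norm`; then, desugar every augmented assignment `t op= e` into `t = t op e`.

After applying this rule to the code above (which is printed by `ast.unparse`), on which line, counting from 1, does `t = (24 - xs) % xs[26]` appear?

Transformed code:
delta = delta[delta]
t = (24 - xs) % xs[26]
t = (size >= 17) + delta[18]
xs = handle(18)[delta[28]] // (xs == size)
delta = delta // delta
xs = xs + 38
t = t * (t % 22)

2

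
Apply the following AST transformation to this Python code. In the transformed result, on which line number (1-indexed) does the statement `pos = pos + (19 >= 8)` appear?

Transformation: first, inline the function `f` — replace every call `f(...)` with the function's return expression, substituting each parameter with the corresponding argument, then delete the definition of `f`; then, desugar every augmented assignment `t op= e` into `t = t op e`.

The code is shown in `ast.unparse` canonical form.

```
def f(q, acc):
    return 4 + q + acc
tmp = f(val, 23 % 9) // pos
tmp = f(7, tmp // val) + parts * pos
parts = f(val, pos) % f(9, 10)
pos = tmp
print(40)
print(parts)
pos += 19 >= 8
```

7

Transformed code:
tmp = (4 + val + 23 % 9) // pos
tmp = 4 + 7 + tmp // val + parts * pos
parts = (4 + val + pos) % (4 + 9 + 10)
pos = tmp
print(40)
print(parts)
pos = pos + (19 >= 8)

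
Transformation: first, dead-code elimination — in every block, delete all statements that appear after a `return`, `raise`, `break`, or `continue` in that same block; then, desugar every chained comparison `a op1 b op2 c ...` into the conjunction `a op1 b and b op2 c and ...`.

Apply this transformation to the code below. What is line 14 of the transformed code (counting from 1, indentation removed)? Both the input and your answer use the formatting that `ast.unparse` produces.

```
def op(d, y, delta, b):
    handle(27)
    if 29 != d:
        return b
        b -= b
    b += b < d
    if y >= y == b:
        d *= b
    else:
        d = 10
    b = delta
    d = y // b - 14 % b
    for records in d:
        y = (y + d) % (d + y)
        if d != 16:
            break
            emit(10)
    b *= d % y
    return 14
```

if d != 16:

Transformed code:
def op(d, y, delta, b):
    handle(27)
    if 29 != d:
        return b
    b += b < d
    if y >= y and y == b:
        d *= b
    else:
        d = 10
    b = delta
    d = y // b - 14 % b
    for records in d:
        y = (y + d) % (d + y)
        if d != 16:
            break
    b *= d % y
    return 14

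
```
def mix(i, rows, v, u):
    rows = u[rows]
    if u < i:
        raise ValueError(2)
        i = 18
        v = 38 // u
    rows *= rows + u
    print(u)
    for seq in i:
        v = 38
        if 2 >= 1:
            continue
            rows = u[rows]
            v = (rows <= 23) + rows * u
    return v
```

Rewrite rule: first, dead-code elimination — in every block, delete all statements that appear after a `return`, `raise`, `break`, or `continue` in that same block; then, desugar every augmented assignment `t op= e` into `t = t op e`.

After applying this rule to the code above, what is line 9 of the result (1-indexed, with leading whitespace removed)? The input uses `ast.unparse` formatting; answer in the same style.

Transformed code:
def mix(i, rows, v, u):
    rows = u[rows]
    if u < i:
        raise ValueError(2)
    rows = rows * (rows + u)
    print(u)
    for seq in i:
        v = 38
        if 2 >= 1:
            continue
    return v

if 2 >= 1:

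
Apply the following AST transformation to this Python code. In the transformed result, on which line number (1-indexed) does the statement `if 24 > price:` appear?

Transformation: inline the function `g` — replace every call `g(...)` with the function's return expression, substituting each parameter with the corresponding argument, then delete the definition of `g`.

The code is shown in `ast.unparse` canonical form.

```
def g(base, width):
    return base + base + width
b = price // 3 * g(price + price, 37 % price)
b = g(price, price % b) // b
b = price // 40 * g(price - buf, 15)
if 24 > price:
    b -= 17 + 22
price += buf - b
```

Transformed code:
b = price // 3 * (price + price + (price + price) + 37 % price)
b = (price + price + price % b) // b
b = price // 40 * (price - buf + (price - buf) + 15)
if 24 > price:
    b -= 17 + 22
price += buf - b

4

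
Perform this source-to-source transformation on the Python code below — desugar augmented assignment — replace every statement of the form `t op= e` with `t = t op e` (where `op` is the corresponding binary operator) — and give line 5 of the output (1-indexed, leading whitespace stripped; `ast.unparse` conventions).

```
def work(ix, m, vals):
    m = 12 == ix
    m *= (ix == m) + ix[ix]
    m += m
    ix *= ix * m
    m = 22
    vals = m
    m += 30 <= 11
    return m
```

Transformed code:
def work(ix, m, vals):
    m = 12 == ix
    m = m * ((ix == m) + ix[ix])
    m = m + m
    ix = ix * (ix * m)
    m = 22
    vals = m
    m = m + (30 <= 11)
    return m

ix = ix * (ix * m)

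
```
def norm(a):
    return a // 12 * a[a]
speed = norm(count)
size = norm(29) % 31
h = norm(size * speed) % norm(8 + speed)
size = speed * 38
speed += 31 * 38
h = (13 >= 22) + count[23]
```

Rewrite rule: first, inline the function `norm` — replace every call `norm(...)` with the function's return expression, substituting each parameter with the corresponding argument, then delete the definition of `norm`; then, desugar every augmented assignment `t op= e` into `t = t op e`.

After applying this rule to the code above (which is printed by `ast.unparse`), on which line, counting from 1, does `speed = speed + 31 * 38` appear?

Transformed code:
speed = count // 12 * count[count]
size = 29 // 12 * 29[29] % 31
h = size * speed // 12 * (size * speed)[size * speed] % ((8 + speed) // 12 * (8 + speed)[8 + speed])
size = speed * 38
speed = speed + 31 * 38
h = (13 >= 22) + count[23]

5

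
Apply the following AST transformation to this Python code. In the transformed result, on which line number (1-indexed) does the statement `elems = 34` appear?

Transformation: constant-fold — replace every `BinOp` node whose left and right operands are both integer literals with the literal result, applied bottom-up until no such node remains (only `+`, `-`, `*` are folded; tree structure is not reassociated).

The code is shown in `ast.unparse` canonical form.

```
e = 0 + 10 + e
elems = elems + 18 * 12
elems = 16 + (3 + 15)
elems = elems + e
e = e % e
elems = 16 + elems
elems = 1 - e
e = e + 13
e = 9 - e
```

Transformed code:
e = 10 + e
elems = elems + 216
elems = 34
elems = elems + e
e = e % e
elems = 16 + elems
elems = 1 - e
e = e + 13
e = 9 - e

3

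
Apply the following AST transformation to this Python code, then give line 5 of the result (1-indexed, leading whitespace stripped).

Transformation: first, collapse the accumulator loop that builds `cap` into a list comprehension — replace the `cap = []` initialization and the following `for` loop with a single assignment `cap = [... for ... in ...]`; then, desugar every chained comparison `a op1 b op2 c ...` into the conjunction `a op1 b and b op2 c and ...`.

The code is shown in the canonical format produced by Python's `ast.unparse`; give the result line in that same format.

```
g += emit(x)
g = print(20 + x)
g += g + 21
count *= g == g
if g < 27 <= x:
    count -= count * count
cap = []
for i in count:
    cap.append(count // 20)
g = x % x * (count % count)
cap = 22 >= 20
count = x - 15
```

Transformed code:
g += emit(x)
g = print(20 + x)
g += g + 21
count *= g == g
if g < 27 and 27 <= x:
    count -= count * count
cap = [count // 20 for i in count]
g = x % x * (count % count)
cap = 22 >= 20
count = x - 15

if g < 27 and 27 <= x:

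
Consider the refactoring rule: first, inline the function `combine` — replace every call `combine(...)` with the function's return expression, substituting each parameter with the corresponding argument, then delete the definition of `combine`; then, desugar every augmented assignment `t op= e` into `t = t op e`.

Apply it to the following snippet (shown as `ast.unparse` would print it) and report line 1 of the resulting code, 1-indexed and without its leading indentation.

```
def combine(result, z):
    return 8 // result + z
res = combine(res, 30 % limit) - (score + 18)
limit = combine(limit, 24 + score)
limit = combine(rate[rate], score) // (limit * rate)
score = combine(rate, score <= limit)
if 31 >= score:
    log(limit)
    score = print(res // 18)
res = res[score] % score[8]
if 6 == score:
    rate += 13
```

Transformed code:
res = 8 // res + 30 % limit - (score + 18)
limit = 8 // limit + (24 + score)
limit = (8 // rate[rate] + score) // (limit * rate)
score = 8 // rate + (score <= limit)
if 31 >= score:
    log(limit)
    score = print(res // 18)
res = res[score] % score[8]
if 6 == score:
    rate = rate + 13

res = 8 // res + 30 % limit - (score + 18)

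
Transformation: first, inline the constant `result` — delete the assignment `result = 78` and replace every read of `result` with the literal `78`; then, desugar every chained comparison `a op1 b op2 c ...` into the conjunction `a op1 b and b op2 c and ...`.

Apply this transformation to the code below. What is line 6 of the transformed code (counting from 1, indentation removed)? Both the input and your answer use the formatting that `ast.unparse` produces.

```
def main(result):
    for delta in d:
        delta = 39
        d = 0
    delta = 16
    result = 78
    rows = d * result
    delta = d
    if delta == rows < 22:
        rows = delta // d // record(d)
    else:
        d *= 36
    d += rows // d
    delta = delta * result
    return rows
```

rows = d * 78

Transformed code:
def main(result):
    for delta in d:
        delta = 39
        d = 0
    delta = 16
    rows = d * 78
    delta = d
    if delta == rows and rows < 22:
        rows = delta // d // record(d)
    else:
        d *= 36
    d += rows // d
    delta = delta * 78
    return rows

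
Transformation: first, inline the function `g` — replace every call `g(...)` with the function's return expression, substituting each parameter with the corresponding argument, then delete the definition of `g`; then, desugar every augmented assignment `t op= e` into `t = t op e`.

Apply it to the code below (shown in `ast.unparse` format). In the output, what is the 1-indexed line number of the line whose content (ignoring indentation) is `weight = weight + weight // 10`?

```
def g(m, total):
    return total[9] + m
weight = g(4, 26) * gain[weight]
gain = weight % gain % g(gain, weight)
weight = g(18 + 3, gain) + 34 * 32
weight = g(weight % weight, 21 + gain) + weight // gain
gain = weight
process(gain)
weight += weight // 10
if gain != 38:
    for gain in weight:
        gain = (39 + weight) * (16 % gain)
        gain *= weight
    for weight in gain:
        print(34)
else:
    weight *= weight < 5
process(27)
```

7

Transformed code:
weight = (26[9] + 4) * gain[weight]
gain = weight % gain % (weight[9] + gain)
weight = gain[9] + (18 + 3) + 34 * 32
weight = (21 + gain)[9] + weight % weight + weight // gain
gain = weight
process(gain)
weight = weight + weight // 10
if gain != 38:
    for gain in weight:
        gain = (39 + weight) * (16 % gain)
        gain = gain * weight
    for weight in gain:
        print(34)
else:
    weight = weight * (weight < 5)
process(27)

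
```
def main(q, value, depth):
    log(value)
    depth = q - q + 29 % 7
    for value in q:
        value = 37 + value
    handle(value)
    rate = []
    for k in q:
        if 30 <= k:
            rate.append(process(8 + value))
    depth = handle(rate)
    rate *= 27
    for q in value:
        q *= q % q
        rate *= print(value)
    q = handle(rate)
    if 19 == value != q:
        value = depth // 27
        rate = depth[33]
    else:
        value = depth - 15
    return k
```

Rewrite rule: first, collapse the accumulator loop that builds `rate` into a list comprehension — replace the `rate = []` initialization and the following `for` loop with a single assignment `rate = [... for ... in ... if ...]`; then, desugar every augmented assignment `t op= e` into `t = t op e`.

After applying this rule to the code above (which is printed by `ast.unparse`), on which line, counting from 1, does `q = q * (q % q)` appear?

Transformed code:
def main(q, value, depth):
    log(value)
    depth = q - q + 29 % 7
    for value in q:
        value = 37 + value
    handle(value)
    rate = [process(8 + value) for k in q if 30 <= k]
    depth = handle(rate)
    rate = rate * 27
    for q in value:
        q = q * (q % q)
        rate = rate * print(value)
    q = handle(rate)
    if 19 == value != q:
        value = depth // 27
        rate = depth[33]
    else:
        value = depth - 15
    return k

11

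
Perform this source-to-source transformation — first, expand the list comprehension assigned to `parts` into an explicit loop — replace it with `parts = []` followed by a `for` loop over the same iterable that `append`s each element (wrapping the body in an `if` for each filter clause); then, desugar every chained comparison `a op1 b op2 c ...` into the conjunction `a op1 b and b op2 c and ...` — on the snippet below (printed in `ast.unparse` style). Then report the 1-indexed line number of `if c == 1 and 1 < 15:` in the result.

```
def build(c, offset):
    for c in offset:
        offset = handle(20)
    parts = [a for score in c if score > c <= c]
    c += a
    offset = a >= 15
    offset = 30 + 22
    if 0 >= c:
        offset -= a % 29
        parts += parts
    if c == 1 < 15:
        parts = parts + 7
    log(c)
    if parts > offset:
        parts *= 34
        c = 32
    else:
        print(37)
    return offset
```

Transformed code:
def build(c, offset):
    for c in offset:
        offset = handle(20)
    parts = []
    for score in c:
        if score > c and c <= c:
            parts.append(a)
    c += a
    offset = a >= 15
    offset = 30 + 22
    if 0 >= c:
        offset -= a % 29
        parts += parts
    if c == 1 and 1 < 15:
        parts = parts + 7
    log(c)
    if parts > offset:
        parts *= 34
        c = 32
    else:
        print(37)
    return offset

14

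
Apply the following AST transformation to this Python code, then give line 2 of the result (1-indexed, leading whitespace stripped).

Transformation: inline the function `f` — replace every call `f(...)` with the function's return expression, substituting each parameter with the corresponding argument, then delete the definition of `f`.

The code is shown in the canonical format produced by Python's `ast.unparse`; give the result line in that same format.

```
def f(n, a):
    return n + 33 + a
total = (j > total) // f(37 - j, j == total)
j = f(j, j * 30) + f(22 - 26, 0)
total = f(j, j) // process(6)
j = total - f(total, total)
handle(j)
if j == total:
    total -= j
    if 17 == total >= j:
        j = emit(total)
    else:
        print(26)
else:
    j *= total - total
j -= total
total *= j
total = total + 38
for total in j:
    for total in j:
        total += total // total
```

Transformed code:
total = (j > total) // (37 - j + 33 + (j == total))
j = j + 33 + j * 30 + (22 - 26 + 33 + 0)
total = (j + 33 + j) // process(6)
j = total - (total + 33 + total)
handle(j)
if j == total:
    total -= j
    if 17 == total >= j:
        j = emit(total)
    else:
        print(26)
else:
    j *= total - total
j -= total
total *= j
total = total + 38
for total in j:
    for total in j:
        total += total // total

j = j + 33 + j * 30 + (22 - 26 + 33 + 0)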